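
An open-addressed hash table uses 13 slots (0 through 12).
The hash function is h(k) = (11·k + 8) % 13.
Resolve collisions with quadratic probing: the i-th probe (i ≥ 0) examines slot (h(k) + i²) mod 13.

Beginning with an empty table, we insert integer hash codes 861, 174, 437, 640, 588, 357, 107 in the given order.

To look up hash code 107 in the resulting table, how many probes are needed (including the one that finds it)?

861 hashes to 2; slot 2 is free → place at 2.
174 hashes to 11; slot 11 is free → place at 11.
437 hashes to 5; slot 5 is free → place at 5.
640 hashes to 2; 2 taken → place at 3.
588 hashes to 2; 2,3 taken → place at 6.
357 hashes to 9; slot 9 is free → place at 9.
107 hashes to 2; 2,3,6,11,5 taken → place at 1.
Table: [—, 107, 861, 640, —, 437, 588, —, —, 357, —, 174, —]
Lookup 107: h=2, probe 2,3,6,11,5,1 → found at 1.

6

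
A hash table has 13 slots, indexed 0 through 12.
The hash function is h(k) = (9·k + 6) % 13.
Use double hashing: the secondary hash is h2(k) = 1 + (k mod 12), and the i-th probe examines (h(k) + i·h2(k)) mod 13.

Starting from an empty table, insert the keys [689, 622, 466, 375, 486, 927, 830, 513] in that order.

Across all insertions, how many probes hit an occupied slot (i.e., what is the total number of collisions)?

689 hashes to 6; slot 6 is free => place at 6.
622 hashes to 1; slot 1 is free => place at 1.
466 hashes to 1, h2=11; 1 taken => place at 12.
375 hashes to 1, h2=4; 1 taken => place at 5.
486 hashes to 12, h2=7; 12,6 taken => place at 0.
927 hashes to 3; slot 3 is free => place at 3.
830 hashes to 1, h2=3; 1 taken => place at 4.
513 hashes to 8; slot 8 is free => place at 8.
Table: [486, 622, -, 927, 830, 375, 689, -, 513, -, -, -, 466]

5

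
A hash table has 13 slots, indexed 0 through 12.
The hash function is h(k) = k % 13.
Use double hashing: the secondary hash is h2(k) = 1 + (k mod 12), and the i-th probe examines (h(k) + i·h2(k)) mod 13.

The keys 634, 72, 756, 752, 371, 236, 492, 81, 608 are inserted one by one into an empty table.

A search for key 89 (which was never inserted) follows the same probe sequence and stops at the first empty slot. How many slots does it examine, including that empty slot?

2

Insert 634: h=10, slot 10 empty -> index 10.
Insert 72: h=7, slot 7 empty -> index 7.
Insert 756: h=2, slot 2 empty -> index 2.
Insert 752: h=11, slot 11 empty -> index 11.
Insert 371: h=7, h2=12, slot 7 occupied -> index 6.
Insert 236: h=2, h2=9, slots 2,11,7 occupied -> index 3.
Insert 492: h=11, h2=1, slot 11 occupied -> index 12.
Insert 81: h=3, h2=10, slot 3 occupied -> index 0.
Insert 608: h=10, h2=9, slots 10,6,2,11,7,3,12 occupied -> index 8.
Table: [81, —, 756, 236, —, —, 371, 72, 608, —, 634, 752, 492]
Lookup 89: h=11, h2=6, probe 11,4 → slot 4 empty, not found.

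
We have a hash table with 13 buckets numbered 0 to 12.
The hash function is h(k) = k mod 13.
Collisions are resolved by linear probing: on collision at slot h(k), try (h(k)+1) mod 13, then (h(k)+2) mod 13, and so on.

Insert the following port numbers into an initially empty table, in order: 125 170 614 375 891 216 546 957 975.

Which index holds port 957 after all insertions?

10

125: h=8 => slot 8
170: h=1 => slot 1
614: h=3 => slot 3
375: h=11 => slot 11
891: h=7 => slot 7
216: h=8, probe 8,9 => slot 9
546: h=0 => slot 0
957: h=8, probe 8,9,10 => slot 10
975: h=0, probe 0,1,2 => slot 2
Table: [546, 170, 975, 614, ., ., ., 891, 125, 216, 957, 375, .]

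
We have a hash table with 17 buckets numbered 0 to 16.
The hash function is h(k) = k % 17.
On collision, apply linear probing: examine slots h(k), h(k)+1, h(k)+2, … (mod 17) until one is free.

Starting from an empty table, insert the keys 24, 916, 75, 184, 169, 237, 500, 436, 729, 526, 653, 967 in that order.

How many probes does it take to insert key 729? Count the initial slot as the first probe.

4

24 hashes to 7; slot 7 is free => place at 7.
916 hashes to 15; slot 15 is free => place at 15.
75 hashes to 7; 7 taken => place at 8.
184 hashes to 14; slot 14 is free => place at 14.
169 hashes to 16; slot 16 is free => place at 16.
237 hashes to 16; 16 taken => place at 0.
500 hashes to 7; 7,8 taken => place at 9.
436 hashes to 11; slot 11 is free => place at 11.
729 hashes to 15; 15,16,0 taken => place at 1.
526 hashes to 16; 16,0,1 taken => place at 2.
653 hashes to 7; 7,8,9 taken => place at 10.
967 hashes to 15; 15,16,0,1,2 taken => place at 3.
Table: [237, 729, 526, 967, -, -, -, 24, 75, 500, 653, 436, -, -, 184, 916, 169]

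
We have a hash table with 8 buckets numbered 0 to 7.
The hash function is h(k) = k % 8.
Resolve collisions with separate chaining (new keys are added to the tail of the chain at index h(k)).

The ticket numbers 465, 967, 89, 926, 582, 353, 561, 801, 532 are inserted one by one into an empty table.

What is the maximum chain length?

465 → bucket 1
967 → bucket 7
89 → bucket 1 (collision)
926 → bucket 6
582 → bucket 6 (collision)
353 → bucket 1 (collision)
561 → bucket 1 (collision)
801 → bucket 1 (collision)
532 → bucket 4
Final buckets:
0: .
1: 465 -> 89 -> 353 -> 561 -> 801
2: .
3: .
4: 532
5: .
6: 926 -> 582
7: 967

5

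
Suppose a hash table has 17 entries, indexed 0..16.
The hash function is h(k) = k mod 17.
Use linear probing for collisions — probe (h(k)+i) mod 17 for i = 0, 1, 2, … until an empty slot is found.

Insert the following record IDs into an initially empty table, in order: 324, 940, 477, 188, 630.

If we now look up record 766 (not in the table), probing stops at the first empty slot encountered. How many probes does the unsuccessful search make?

324: h=1 => slot 1
940: h=5 => slot 5
477: h=1, probe 1,2 => slot 2
188: h=1, probe 1,2,3 => slot 3
630: h=1, probe 1,2,3,4 => slot 4
Table: [—, 324, 477, 188, 630, 940, —, —, —, —, —, —, —, —, —, —, —]
Lookup 766: h=1, probe 1,2,3,4,5,6 → slot 6 empty, not found.

6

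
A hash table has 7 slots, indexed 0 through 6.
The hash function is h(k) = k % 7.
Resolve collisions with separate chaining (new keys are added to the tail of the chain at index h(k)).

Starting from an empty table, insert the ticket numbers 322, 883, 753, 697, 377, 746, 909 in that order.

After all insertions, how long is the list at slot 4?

322 → bucket 0
883 → bucket 1
753 → bucket 4
697 → bucket 4 (collision)
377 → bucket 6
746 → bucket 4 (collision)
909 → bucket 6 (collision)
Final buckets:
0: 322
1: 883
2: —
3: —
4: 753 -> 697 -> 746
5: —
6: 377 -> 909

3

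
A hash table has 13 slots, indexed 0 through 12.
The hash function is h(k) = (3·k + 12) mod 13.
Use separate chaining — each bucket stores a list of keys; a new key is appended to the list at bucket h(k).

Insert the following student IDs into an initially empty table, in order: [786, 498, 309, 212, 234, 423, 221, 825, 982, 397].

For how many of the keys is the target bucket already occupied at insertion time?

5

Insert 786: h=4, bucket 4 empty → new chain.
Insert 498: h=11, bucket 11 empty → new chain.
Insert 309: h=3, bucket 3 empty → new chain.
Insert 212: h=11, bucket 11 nonempty → append to chain.
Insert 234: h=12, bucket 12 empty → new chain.
Insert 423: h=7, bucket 7 empty → new chain.
Insert 221: h=12, bucket 12 nonempty → append to chain.
Insert 825: h=4, bucket 4 nonempty → append to chain.
Insert 982: h=7, bucket 7 nonempty → append to chain.
Insert 397: h=7, bucket 7 nonempty → append to chain.
Final buckets:
0: ∅
1: ∅
2: ∅
3: 309
4: 786 -> 825
5: ∅
6: ∅
7: 423 -> 982 -> 397
8: ∅
9: ∅
10: ∅
11: 498 -> 212
12: 234 -> 221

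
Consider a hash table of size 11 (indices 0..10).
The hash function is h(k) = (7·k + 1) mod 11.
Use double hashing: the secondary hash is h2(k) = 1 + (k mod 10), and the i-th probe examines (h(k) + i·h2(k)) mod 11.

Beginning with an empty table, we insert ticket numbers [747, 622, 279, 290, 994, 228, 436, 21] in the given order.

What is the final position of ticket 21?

747: h=5 => slot 5
622: h=10 => slot 10
279: h=7 => slot 7
290: h=7, h2=1, probe 7,8 => slot 8
994: h=7, h2=5, probe 7,1 => slot 1
228: h=2 => slot 2
436: h=6 => slot 6
21: h=5, h2=2, probe 5,7,9 => slot 9
Table: [-, 994, 228, -, -, 747, 436, 279, 290, 21, 622]

9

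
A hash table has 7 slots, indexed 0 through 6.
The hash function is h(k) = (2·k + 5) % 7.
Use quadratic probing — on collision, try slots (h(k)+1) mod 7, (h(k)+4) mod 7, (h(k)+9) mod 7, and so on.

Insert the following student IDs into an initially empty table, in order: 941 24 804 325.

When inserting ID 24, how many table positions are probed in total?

941: h=4 -> slot 4
24: h=4, probe 4,5 -> slot 5
804: h=3 -> slot 3
325: h=4, probe 4,5,1 -> slot 1
Table: [-, 325, -, 804, 941, 24, -]

2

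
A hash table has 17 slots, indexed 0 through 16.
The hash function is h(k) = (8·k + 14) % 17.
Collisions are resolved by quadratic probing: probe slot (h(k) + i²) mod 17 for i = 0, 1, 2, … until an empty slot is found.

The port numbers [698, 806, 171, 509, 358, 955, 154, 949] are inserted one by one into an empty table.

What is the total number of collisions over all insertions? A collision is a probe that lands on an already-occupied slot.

8

698: h=5 => slot 5
806: h=2 => slot 2
171: h=5, probe 5,6 => slot 6
509: h=6, probe 6,7 => slot 7
358: h=5, probe 5,6,9 => slot 9
955: h=4 => slot 4
154: h=5, probe 5,6,9,14 => slot 14
949: h=7, probe 7,8 => slot 8
Table: [_, _, 806, _, 955, 698, 171, 509, 949, 358, _, _, _, _, 154, _, _]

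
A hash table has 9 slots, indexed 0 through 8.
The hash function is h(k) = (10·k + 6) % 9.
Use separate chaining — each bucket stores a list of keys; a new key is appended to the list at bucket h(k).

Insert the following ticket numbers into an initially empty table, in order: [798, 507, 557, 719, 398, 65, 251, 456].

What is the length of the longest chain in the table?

Insert 798: h=3, bucket 3 empty -> new chain.
Insert 507: h=0, bucket 0 empty -> new chain.
Insert 557: h=5, bucket 5 empty -> new chain.
Insert 719: h=5, bucket 5 nonempty -> append to chain.
Insert 398: h=8, bucket 8 empty -> new chain.
Insert 65: h=8, bucket 8 nonempty -> append to chain.
Insert 251: h=5, bucket 5 nonempty -> append to chain.
Insert 456: h=3, bucket 3 nonempty -> append to chain.
Final buckets:
0: 507
1: -
2: -
3: 798 -> 456
4: -
5: 557 -> 719 -> 251
6: -
7: -
8: 398 -> 65

3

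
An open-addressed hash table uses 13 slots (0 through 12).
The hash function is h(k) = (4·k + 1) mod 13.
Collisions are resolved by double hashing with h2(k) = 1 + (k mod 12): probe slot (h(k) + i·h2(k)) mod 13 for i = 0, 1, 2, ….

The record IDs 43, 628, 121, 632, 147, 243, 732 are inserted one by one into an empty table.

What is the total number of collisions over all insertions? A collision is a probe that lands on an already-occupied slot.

4

43: h=4 => slot 4
628: h=4, h2=5, probe 4,9 => slot 9
121: h=4, h2=2, probe 4,6 => slot 6
632: h=7 => slot 7
147: h=4, h2=4, probe 4,8 => slot 8
243: h=11 => slot 11
732: h=4, h2=1, probe 4,5 => slot 5
Table: [-, -, -, -, 43, 732, 121, 632, 147, 628, -, 243, -]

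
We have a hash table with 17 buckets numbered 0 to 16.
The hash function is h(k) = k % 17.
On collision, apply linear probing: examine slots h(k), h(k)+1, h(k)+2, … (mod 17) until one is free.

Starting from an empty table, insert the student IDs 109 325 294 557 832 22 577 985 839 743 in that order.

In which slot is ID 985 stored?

109: h=7 -> slot 7
325: h=2 -> slot 2
294: h=5 -> slot 5
557: h=13 -> slot 13
832: h=16 -> slot 16
22: h=5, probe 5,6 -> slot 6
577: h=16, probe 16,0 -> slot 0
985: h=16, probe 16,0,1 -> slot 1
839: h=6, probe 6,7,8 -> slot 8
743: h=12 -> slot 12
Table: [577, 985, 325, ., ., 294, 22, 109, 839, ., ., ., 743, 557, ., ., 832]

1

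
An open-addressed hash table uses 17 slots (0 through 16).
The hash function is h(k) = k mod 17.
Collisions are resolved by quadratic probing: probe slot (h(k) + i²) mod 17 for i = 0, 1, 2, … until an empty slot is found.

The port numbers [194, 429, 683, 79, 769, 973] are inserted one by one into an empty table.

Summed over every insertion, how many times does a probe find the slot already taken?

194: h=7 -> slot 7
429: h=4 -> slot 4
683: h=3 -> slot 3
79: h=11 -> slot 11
769: h=4, probe 4,5 -> slot 5
973: h=4, probe 4,5,8 -> slot 8
Table: [., ., ., 683, 429, 769, ., 194, 973, ., ., 79, ., ., ., ., .]

3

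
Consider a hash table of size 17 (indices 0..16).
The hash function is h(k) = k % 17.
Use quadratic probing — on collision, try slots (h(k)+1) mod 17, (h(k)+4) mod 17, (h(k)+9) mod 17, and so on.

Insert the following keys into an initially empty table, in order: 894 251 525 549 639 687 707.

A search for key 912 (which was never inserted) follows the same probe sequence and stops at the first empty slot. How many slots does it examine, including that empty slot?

894 hashes to 10; slot 10 is free -> place at 10.
251 hashes to 13; slot 13 is free -> place at 13.
525 hashes to 15; slot 15 is free -> place at 15.
549 hashes to 5; slot 5 is free -> place at 5.
639 hashes to 10; 10 taken -> place at 11.
687 hashes to 7; slot 7 is free -> place at 7.
707 hashes to 10; 10,11 taken -> place at 14.
Table: [—, —, —, —, —, 549, —, 687, —, —, 894, 639, —, 251, 707, 525, —]
Lookup 912: h=11, probe 11,12 → slot 12 empty, not found.

2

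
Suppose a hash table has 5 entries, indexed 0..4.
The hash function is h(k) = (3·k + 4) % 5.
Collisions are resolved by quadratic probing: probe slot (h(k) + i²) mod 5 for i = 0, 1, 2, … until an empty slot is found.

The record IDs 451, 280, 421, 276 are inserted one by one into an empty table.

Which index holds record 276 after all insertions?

451 hashes to 2; slot 2 is free → place at 2.
280 hashes to 4; slot 4 is free → place at 4.
421 hashes to 2; 2 taken → place at 3.
276 hashes to 2; 2,3 taken → place at 1.
Table: [—, 276, 451, 421, 280]

1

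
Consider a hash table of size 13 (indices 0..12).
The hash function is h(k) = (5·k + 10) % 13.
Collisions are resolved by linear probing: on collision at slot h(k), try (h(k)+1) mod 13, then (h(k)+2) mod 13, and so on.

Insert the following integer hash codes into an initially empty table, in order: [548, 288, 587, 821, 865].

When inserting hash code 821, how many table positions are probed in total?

548: h=7 -> slot 7
288: h=7, probe 7,8 -> slot 8
587: h=7, probe 7,8,9 -> slot 9
821: h=7, probe 7,8,9,10 -> slot 10
865: h=6 -> slot 6
Table: [., ., ., ., ., ., 865, 548, 288, 587, 821, ., .]

4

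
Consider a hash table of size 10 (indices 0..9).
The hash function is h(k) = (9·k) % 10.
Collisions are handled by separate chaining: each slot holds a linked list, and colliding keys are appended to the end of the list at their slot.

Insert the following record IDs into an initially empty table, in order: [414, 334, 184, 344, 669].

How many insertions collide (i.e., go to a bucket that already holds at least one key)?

3

414 -> bucket 6
334 -> bucket 6 (collision)
184 -> bucket 6 (collision)
344 -> bucket 6 (collision)
669 -> bucket 1
Final buckets:
0: ∅
1: 669
2: ∅
3: ∅
4: ∅
5: ∅
6: 414 -> 334 -> 184 -> 344
7: ∅
8: ∅
9: ∅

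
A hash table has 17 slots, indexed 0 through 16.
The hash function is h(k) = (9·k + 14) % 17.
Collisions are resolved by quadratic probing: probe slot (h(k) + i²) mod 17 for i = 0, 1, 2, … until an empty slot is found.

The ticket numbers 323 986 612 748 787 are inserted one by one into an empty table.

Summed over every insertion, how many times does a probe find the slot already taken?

6

323 hashes to 14; slot 14 is free -> place at 14.
986 hashes to 14; 14 taken -> place at 15.
612 hashes to 14; 14,15 taken -> place at 1.
748 hashes to 14; 14,15,1 taken -> place at 6.
787 hashes to 8; slot 8 is free -> place at 8.
Table: [∅, 612, ∅, ∅, ∅, ∅, 748, ∅, 787, ∅, ∅, ∅, ∅, ∅, 323, 986, ∅]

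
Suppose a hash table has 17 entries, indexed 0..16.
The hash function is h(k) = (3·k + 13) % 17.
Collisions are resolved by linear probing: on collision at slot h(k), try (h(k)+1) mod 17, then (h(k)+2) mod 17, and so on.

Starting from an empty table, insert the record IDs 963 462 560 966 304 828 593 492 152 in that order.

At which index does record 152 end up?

13

963 hashes to 12; slot 12 is free -> place at 12.
462 hashes to 5; slot 5 is free -> place at 5.
560 hashes to 10; slot 10 is free -> place at 10.
966 hashes to 4; slot 4 is free -> place at 4.
304 hashes to 7; slot 7 is free -> place at 7.
828 hashes to 15; slot 15 is free -> place at 15.
593 hashes to 7; 7 taken -> place at 8.
492 hashes to 10; 10 taken -> place at 11.
152 hashes to 10; 10,11,12 taken -> place at 13.
Table: [., ., ., ., 966, 462, ., 304, 593, ., 560, 492, 963, 152, ., 828, .]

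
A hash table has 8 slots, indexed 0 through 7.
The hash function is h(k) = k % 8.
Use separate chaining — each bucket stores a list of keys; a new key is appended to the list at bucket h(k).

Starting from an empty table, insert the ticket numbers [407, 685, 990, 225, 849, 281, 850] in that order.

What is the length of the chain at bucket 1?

407 → bucket 7
685 → bucket 5
990 → bucket 6
225 → bucket 1
849 → bucket 1 (collision)
281 → bucket 1 (collision)
850 → bucket 2
Final buckets:
0: ∅
1: 225 -> 849 -> 281
2: 850
3: ∅
4: ∅
5: 685
6: 990
7: 407

3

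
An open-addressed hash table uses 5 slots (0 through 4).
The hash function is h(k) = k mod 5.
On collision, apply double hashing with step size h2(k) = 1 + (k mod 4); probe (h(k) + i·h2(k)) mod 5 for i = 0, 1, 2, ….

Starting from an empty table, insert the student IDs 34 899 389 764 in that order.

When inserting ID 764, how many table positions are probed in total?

Insert 34: h=4, slot 4 empty -> index 4.
Insert 899: h=4, h2=4, slot 4 occupied -> index 3.
Insert 389: h=4, h2=2, slot 4 occupied -> index 1.
Insert 764: h=4, h2=1, slot 4 occupied -> index 0.
Table: [764, 389, -, 899, 34]

2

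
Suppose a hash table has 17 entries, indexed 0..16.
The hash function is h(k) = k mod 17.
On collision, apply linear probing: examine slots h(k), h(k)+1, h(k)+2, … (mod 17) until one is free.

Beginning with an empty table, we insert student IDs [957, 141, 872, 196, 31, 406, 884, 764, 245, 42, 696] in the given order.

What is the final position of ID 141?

957 hashes to 5; slot 5 is free → place at 5.
141 hashes to 5; 5 taken → place at 6.
872 hashes to 5; 5,6 taken → place at 7.
196 hashes to 9; slot 9 is free → place at 9.
31 hashes to 14; slot 14 is free → place at 14.
406 hashes to 15; slot 15 is free → place at 15.
884 hashes to 0; slot 0 is free → place at 0.
764 hashes to 16; slot 16 is free → place at 16.
245 hashes to 7; 7 taken → place at 8.
42 hashes to 8; 8,9 taken → place at 10.
696 hashes to 16; 16,0 taken → place at 1.
Table: [884, 696, _, _, _, 957, 141, 872, 245, 196, 42, _, _, _, 31, 406, 764]

6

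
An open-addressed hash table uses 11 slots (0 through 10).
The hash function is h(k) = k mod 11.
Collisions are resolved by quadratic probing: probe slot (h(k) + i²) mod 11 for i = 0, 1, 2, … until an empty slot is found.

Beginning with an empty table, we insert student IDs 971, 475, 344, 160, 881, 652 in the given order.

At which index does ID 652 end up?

971: h=3 -> slot 3
475: h=2 -> slot 2
344: h=3, probe 3,4 -> slot 4
160: h=6 -> slot 6
881: h=1 -> slot 1
652: h=3, probe 3,4,7 -> slot 7
Table: [—, 881, 475, 971, 344, —, 160, 652, —, —, —]

7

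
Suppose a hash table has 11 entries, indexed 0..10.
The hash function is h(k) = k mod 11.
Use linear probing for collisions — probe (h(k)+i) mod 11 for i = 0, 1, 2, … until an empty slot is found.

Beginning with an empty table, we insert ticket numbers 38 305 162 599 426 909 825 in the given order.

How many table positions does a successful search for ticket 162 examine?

2

38: h=5 -> slot 5
305: h=8 -> slot 8
162: h=8, probe 8,9 -> slot 9
599: h=5, probe 5,6 -> slot 6
426: h=8, probe 8,9,10 -> slot 10
909: h=7 -> slot 7
825: h=0 -> slot 0
Table: [825, —, —, —, —, 38, 599, 909, 305, 162, 426]
Lookup 162: h=8, probe 8,9 → found at 9.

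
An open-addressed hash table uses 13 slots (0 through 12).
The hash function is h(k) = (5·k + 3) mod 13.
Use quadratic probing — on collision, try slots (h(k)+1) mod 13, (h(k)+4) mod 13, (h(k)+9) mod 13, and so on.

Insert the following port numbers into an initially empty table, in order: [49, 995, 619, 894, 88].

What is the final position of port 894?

2

49: h=1 -> slot 1
995: h=12 -> slot 12
619: h=4 -> slot 4
894: h=1, probe 1,2 -> slot 2
88: h=1, probe 1,2,5 -> slot 5
Table: [∅, 49, 894, ∅, 619, 88, ∅, ∅, ∅, ∅, ∅, ∅, 995]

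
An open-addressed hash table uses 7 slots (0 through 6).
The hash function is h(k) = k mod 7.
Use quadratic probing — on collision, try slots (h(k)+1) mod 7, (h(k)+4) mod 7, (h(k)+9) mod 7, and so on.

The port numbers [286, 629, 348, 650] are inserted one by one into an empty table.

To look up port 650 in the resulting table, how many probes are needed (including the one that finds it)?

3

286: h=6 -> slot 6
629: h=6, probe 6,0 -> slot 0
348: h=5 -> slot 5
650: h=6, probe 6,0,3 -> slot 3
Table: [629, ., ., 650, ., 348, 286]
Lookup 650: h=6, probe 6,0,3 → found at 3.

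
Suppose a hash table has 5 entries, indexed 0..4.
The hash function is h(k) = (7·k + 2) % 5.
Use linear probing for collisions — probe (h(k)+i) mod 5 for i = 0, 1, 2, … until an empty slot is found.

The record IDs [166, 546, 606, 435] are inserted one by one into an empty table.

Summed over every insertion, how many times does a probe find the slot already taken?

166: h=4 => slot 4
546: h=4, probe 4,0 => slot 0
606: h=4, probe 4,0,1 => slot 1
435: h=2 => slot 2
Table: [546, 606, 435, -, 166]

3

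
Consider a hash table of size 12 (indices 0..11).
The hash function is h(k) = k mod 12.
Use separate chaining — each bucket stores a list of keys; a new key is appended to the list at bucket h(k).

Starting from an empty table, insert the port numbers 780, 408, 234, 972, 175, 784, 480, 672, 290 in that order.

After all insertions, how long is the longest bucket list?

Insert 780: h=0, bucket 0 empty → new chain.
Insert 408: h=0, bucket 0 nonempty → append to chain.
Insert 234: h=6, bucket 6 empty → new chain.
Insert 972: h=0, bucket 0 nonempty → append to chain.
Insert 175: h=7, bucket 7 empty → new chain.
Insert 784: h=4, bucket 4 empty → new chain.
Insert 480: h=0, bucket 0 nonempty → append to chain.
Insert 672: h=0, bucket 0 nonempty → append to chain.
Insert 290: h=2, bucket 2 empty → new chain.
Final buckets:
0: 780 -> 408 -> 972 -> 480 -> 672
1: -
2: 290
3: -
4: 784
5: -
6: 234
7: 175
8: -
9: -
10: -
11: -

5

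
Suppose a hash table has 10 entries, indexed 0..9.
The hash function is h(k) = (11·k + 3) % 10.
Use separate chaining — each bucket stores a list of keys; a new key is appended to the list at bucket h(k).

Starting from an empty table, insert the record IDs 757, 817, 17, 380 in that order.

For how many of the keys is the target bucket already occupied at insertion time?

Insert 757: h=0, bucket 0 empty → new chain.
Insert 817: h=0, bucket 0 nonempty → append to chain.
Insert 17: h=0, bucket 0 nonempty → append to chain.
Insert 380: h=3, bucket 3 empty → new chain.
Final buckets:
0: 757 -> 817 -> 17
1: _
2: _
3: 380
4: _
5: _
6: _
7: _
8: _
9: _

2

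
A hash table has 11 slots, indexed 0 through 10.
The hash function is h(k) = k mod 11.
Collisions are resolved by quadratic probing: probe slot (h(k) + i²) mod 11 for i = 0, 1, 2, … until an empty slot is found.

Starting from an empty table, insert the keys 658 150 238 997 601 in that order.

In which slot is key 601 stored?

5

658 hashes to 9; slot 9 is free => place at 9.
150 hashes to 7; slot 7 is free => place at 7.
238 hashes to 7; 7 taken => place at 8.
997 hashes to 7; 7,8 taken => place at 0.
601 hashes to 7; 7,8,0 taken => place at 5.
Table: [997, ., ., ., ., 601, ., 150, 238, 658, .]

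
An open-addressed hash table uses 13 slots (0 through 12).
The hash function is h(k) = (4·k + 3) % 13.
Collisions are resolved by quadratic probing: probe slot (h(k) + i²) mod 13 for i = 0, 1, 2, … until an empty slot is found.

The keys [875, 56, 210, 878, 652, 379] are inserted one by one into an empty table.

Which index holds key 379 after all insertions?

2

875: h=6 => slot 6
56: h=6, probe 6,7 => slot 7
210: h=11 => slot 11
878: h=5 => slot 5
652: h=11, probe 11,12 => slot 12
379: h=11, probe 11,12,2 => slot 2
Table: [., ., 379, ., ., 878, 875, 56, ., ., ., 210, 652]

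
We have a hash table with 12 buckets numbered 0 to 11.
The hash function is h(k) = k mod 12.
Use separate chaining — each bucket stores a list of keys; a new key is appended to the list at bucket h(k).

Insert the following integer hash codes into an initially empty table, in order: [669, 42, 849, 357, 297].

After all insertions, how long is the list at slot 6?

Insert 669: h=9, bucket 9 empty -> new chain.
Insert 42: h=6, bucket 6 empty -> new chain.
Insert 849: h=9, bucket 9 nonempty -> append to chain.
Insert 357: h=9, bucket 9 nonempty -> append to chain.
Insert 297: h=9, bucket 9 nonempty -> append to chain.
Final buckets:
0: —
1: —
2: —
3: —
4: —
5: —
6: 42
7: —
8: —
9: 669 -> 849 -> 357 -> 297
10: —
11: —

1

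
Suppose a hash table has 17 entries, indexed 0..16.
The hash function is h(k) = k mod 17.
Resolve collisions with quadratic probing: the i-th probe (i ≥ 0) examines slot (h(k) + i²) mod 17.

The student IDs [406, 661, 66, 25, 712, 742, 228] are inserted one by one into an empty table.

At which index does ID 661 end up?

16

406: h=15 -> slot 15
661: h=15, probe 15,16 -> slot 16
66: h=15, probe 15,16,2 -> slot 2
25: h=8 -> slot 8
712: h=15, probe 15,16,2,7 -> slot 7
742: h=11 -> slot 11
228: h=7, probe 7,8,11,16,6 -> slot 6
Table: [., ., 66, ., ., ., 228, 712, 25, ., ., 742, ., ., ., 406, 661]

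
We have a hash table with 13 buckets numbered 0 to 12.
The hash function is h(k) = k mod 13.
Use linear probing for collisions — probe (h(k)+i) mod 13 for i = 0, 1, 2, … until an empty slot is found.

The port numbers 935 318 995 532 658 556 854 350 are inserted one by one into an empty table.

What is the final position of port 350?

935 hashes to 12; slot 12 is free → place at 12.
318 hashes to 6; slot 6 is free → place at 6.
995 hashes to 7; slot 7 is free → place at 7.
532 hashes to 12; 12 taken → place at 0.
658 hashes to 8; slot 8 is free → place at 8.
556 hashes to 10; slot 10 is free → place at 10.
854 hashes to 9; slot 9 is free → place at 9.
350 hashes to 12; 12,0 taken → place at 1.
Table: [532, 350, —, —, —, —, 318, 995, 658, 854, 556, —, 935]

1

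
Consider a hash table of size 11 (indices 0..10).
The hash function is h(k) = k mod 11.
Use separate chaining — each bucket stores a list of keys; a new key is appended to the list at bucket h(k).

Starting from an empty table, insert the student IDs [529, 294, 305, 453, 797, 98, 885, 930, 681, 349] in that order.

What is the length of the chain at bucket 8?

Insert 529: h=1, bucket 1 empty → new chain.
Insert 294: h=8, bucket 8 empty → new chain.
Insert 305: h=8, bucket 8 nonempty → append to chain.
Insert 453: h=2, bucket 2 empty → new chain.
Insert 797: h=5, bucket 5 empty → new chain.
Insert 98: h=10, bucket 10 empty → new chain.
Insert 885: h=5, bucket 5 nonempty → append to chain.
Insert 930: h=6, bucket 6 empty → new chain.
Insert 681: h=10, bucket 10 nonempty → append to chain.
Insert 349: h=8, bucket 8 nonempty → append to chain.
Final buckets:
0: _
1: 529
2: 453
3: _
4: _
5: 797 -> 885
6: 930
7: _
8: 294 -> 305 -> 349
9: _
10: 98 -> 681

3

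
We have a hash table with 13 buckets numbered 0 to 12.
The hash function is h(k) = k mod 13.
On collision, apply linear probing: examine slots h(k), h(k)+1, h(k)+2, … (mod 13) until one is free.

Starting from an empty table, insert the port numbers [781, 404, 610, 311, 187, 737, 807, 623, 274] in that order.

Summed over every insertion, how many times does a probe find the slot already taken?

14

781: h=1 => slot 1
404: h=1, probe 1,2 => slot 2
610: h=12 => slot 12
311: h=12, probe 12,0 => slot 0
187: h=5 => slot 5
737: h=9 => slot 9
807: h=1, probe 1,2,3 => slot 3
623: h=12, probe 12,0,1,2,3,4 => slot 4
274: h=1, probe 1,2,3,4,5,6 => slot 6
Table: [311, 781, 404, 807, 623, 187, 274, ., ., 737, ., ., 610]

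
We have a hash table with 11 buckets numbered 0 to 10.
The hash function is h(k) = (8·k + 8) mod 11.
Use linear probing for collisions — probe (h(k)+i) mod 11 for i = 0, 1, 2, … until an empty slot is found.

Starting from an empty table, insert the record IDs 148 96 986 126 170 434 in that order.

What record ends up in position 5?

Insert 148: h=4, slot 4 empty -> index 4.
Insert 96: h=6, slot 6 empty -> index 6.
Insert 986: h=9, slot 9 empty -> index 9.
Insert 126: h=4, slot 4 occupied -> index 5.
Insert 170: h=4, slots 4,5,6 occupied -> index 7.
Insert 434: h=4, slots 4,5,6,7 occupied -> index 8.
Table: [-, -, -, -, 148, 126, 96, 170, 434, 986, -]

126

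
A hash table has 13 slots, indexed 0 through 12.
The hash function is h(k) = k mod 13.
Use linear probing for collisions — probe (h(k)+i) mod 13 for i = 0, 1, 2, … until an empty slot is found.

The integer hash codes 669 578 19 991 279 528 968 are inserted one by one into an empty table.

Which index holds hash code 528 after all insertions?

10

669: h=6 => slot 6
578: h=6, probe 6,7 => slot 7
19: h=6, probe 6,7,8 => slot 8
991: h=3 => slot 3
279: h=6, probe 6,7,8,9 => slot 9
528: h=8, probe 8,9,10 => slot 10
968: h=6, probe 6,7,8,9,10,11 => slot 11
Table: [., ., ., 991, ., ., 669, 578, 19, 279, 528, 968, .]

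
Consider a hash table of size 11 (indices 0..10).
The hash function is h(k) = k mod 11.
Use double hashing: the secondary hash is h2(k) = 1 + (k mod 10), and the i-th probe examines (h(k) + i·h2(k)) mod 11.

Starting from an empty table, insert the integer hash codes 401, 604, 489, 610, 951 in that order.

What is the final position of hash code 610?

6

401: h=5 => slot 5
604: h=10 => slot 10
489: h=5, h2=10, probe 5,4 => slot 4
610: h=5, h2=1, probe 5,6 => slot 6
951: h=5, h2=2, probe 5,7 => slot 7
Table: [., ., ., ., 489, 401, 610, 951, ., ., 604]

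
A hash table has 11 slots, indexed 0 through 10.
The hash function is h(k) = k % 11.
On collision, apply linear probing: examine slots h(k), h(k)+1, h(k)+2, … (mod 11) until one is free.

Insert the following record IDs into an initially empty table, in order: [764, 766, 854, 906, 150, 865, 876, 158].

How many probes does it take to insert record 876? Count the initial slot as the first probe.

764: h=5 => slot 5
766: h=7 => slot 7
854: h=7, probe 7,8 => slot 8
906: h=4 => slot 4
150: h=7, probe 7,8,9 => slot 9
865: h=7, probe 7,8,9,10 => slot 10
876: h=7, probe 7,8,9,10,0 => slot 0
158: h=4, probe 4,5,6 => slot 6
Table: [876, -, -, -, 906, 764, 158, 766, 854, 150, 865]

5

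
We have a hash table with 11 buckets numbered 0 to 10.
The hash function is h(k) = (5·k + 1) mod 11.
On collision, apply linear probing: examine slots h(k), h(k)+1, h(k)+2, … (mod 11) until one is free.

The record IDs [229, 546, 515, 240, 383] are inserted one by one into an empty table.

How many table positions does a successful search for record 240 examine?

4

Insert 229: h=2, slot 2 empty => index 2.
Insert 546: h=3, slot 3 empty => index 3.
Insert 515: h=2, slots 2,3 occupied => index 4.
Insert 240: h=2, slots 2,3,4 occupied => index 5.
Insert 383: h=2, slots 2,3,4,5 occupied => index 6.
Table: [—, —, 229, 546, 515, 240, 383, —, —, —, —]
Lookup 240: h=2, probe 2,3,4,5 → found at 5.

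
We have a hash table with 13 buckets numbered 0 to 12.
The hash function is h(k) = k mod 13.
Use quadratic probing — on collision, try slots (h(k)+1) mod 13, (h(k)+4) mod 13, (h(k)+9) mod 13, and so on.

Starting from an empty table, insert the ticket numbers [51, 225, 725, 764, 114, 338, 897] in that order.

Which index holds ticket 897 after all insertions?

51: h=12 => slot 12
225: h=4 => slot 4
725: h=10 => slot 10
764: h=10, probe 10,11 => slot 11
114: h=10, probe 10,11,1 => slot 1
338: h=0 => slot 0
897: h=0, probe 0,1,4,9 => slot 9
Table: [338, 114, ., ., 225, ., ., ., ., 897, 725, 764, 51]

9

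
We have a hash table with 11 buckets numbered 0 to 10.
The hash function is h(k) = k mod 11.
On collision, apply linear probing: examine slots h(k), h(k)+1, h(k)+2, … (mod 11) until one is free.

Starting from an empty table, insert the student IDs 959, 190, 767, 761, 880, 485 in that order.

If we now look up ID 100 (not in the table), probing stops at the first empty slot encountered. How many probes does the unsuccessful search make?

959 hashes to 2; slot 2 is free => place at 2.
190 hashes to 3; slot 3 is free => place at 3.
767 hashes to 8; slot 8 is free => place at 8.
761 hashes to 2; 2,3 taken => place at 4.
880 hashes to 0; slot 0 is free => place at 0.
485 hashes to 1; slot 1 is free => place at 1.
Table: [880, 485, 959, 190, 761, ., ., ., 767, ., .]
Lookup 100: h=1, probe 1,2,3,4,5 → slot 5 empty, not found.

5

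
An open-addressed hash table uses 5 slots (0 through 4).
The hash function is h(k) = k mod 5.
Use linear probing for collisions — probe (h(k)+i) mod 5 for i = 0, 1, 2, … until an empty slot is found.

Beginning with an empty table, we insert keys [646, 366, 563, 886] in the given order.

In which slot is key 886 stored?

Insert 646: h=1, slot 1 empty -> index 1.
Insert 366: h=1, slot 1 occupied -> index 2.
Insert 563: h=3, slot 3 empty -> index 3.
Insert 886: h=1, slots 1,2,3 occupied -> index 4.
Table: [∅, 646, 366, 563, 886]

4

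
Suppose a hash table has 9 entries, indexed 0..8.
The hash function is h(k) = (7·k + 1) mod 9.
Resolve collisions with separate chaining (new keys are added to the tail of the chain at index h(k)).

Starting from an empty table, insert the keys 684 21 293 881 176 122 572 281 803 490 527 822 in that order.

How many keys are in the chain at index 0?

5

Insert 684: h=1, bucket 1 empty → new chain.
Insert 21: h=4, bucket 4 empty → new chain.
Insert 293: h=0, bucket 0 empty → new chain.
Insert 881: h=3, bucket 3 empty → new chain.
Insert 176: h=0, bucket 0 nonempty → append to chain.
Insert 122: h=0, bucket 0 nonempty → append to chain.
Insert 572: h=0, bucket 0 nonempty → append to chain.
Insert 281: h=6, bucket 6 empty → new chain.
Insert 803: h=6, bucket 6 nonempty → append to chain.
Insert 490: h=2, bucket 2 empty → new chain.
Insert 527: h=0, bucket 0 nonempty → append to chain.
Insert 822: h=4, bucket 4 nonempty → append to chain.
Final buckets:
0: 293 -> 176 -> 122 -> 572 -> 527
1: 684
2: 490
3: 881
4: 21 -> 822
5: —
6: 281 -> 803
7: —
8: —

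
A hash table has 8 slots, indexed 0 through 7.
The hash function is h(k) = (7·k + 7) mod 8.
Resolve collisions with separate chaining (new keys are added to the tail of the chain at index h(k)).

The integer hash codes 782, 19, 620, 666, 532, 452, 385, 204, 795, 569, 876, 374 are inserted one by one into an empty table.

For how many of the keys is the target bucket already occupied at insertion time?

7

Insert 782: h=1, bucket 1 empty -> new chain.
Insert 19: h=4, bucket 4 empty -> new chain.
Insert 620: h=3, bucket 3 empty -> new chain.
Insert 666: h=5, bucket 5 empty -> new chain.
Insert 532: h=3, bucket 3 nonempty -> append to chain.
Insert 452: h=3, bucket 3 nonempty -> append to chain.
Insert 385: h=6, bucket 6 empty -> new chain.
Insert 204: h=3, bucket 3 nonempty -> append to chain.
Insert 795: h=4, bucket 4 nonempty -> append to chain.
Insert 569: h=6, bucket 6 nonempty -> append to chain.
Insert 876: h=3, bucket 3 nonempty -> append to chain.
Insert 374: h=1, bucket 1 nonempty -> append to chain.
Final buckets:
0: —
1: 782 -> 374
2: —
3: 620 -> 532 -> 452 -> 204 -> 876
4: 19 -> 795
5: 666
6: 385 -> 569
7: —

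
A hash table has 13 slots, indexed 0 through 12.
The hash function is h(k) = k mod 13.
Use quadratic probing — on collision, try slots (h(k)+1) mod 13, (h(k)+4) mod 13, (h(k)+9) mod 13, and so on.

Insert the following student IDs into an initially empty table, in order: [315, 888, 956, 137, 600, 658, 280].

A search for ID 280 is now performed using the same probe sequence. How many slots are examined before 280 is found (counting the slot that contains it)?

Insert 315: h=3, slot 3 empty => index 3.
Insert 888: h=4, slot 4 empty => index 4.
Insert 956: h=7, slot 7 empty => index 7.
Insert 137: h=7, slot 7 occupied => index 8.
Insert 600: h=2, slot 2 empty => index 2.
Insert 658: h=8, slot 8 occupied => index 9.
Insert 280: h=7, slots 7,8 occupied => index 11.
Table: [., ., 600, 315, 888, ., ., 956, 137, 658, ., 280, .]
Lookup 280: h=7, probe 7,8,11 → found at 11.

3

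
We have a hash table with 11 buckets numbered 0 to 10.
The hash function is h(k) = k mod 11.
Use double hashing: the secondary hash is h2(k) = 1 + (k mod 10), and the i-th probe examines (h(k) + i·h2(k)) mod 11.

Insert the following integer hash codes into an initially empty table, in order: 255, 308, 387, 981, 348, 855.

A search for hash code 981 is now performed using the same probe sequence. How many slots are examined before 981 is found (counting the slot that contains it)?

Insert 255: h=2, slot 2 empty => index 2.
Insert 308: h=0, slot 0 empty => index 0.
Insert 387: h=2, h2=8, slot 2 occupied => index 10.
Insert 981: h=2, h2=2, slot 2 occupied => index 4.
Insert 348: h=7, slot 7 empty => index 7.
Insert 855: h=8, slot 8 empty => index 8.
Table: [308, -, 255, -, 981, -, -, 348, 855, -, 387]
Lookup 981: h=2, h2=2, probe 2,4 → found at 4.

2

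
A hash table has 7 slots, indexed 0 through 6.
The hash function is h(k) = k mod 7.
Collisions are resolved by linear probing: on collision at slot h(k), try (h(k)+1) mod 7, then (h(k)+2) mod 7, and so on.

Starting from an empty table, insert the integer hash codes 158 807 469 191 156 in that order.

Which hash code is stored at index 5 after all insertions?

156

158 hashes to 4; slot 4 is free => place at 4.
807 hashes to 2; slot 2 is free => place at 2.
469 hashes to 0; slot 0 is free => place at 0.
191 hashes to 2; 2 taken => place at 3.
156 hashes to 2; 2,3,4 taken => place at 5.
Table: [469, —, 807, 191, 158, 156, —]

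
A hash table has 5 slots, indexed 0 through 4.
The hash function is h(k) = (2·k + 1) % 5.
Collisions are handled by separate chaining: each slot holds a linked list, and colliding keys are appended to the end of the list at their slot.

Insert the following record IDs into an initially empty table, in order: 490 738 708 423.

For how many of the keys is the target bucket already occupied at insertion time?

2

490 → bucket 1
738 → bucket 2
708 → bucket 2 (collision)
423 → bucket 2 (collision)
Final buckets:
0: .
1: 490
2: 738 -> 708 -> 423
3: .
4: .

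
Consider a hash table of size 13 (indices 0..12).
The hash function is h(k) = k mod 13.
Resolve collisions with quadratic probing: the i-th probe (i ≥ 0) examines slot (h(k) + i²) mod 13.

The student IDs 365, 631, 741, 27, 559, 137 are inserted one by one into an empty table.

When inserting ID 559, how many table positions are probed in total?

365 hashes to 1; slot 1 is free -> place at 1.
631 hashes to 7; slot 7 is free -> place at 7.
741 hashes to 0; slot 0 is free -> place at 0.
27 hashes to 1; 1 taken -> place at 2.
559 hashes to 0; 0,1 taken -> place at 4.
137 hashes to 7; 7 taken -> place at 8.
Table: [741, 365, 27, -, 559, -, -, 631, 137, -, -, -, -]

3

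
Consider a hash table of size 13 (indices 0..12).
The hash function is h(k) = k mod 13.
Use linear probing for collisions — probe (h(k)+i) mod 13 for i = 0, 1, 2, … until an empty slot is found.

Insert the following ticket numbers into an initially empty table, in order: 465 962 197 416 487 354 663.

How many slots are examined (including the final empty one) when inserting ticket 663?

5

465: h=10 => slot 10
962: h=0 => slot 0
197: h=2 => slot 2
416: h=0, probe 0,1 => slot 1
487: h=6 => slot 6
354: h=3 => slot 3
663: h=0, probe 0,1,2,3,4 => slot 4
Table: [962, 416, 197, 354, 663, -, 487, -, -, -, 465, -, -]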